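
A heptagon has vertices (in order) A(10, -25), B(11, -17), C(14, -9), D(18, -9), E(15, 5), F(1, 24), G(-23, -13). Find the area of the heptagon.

Apply the shoelace (surveyor's) formula: 2A = Σ (x_i·y_{i+1} − x_{i+1}·y_i), indices taken mod 7.
Cross-terms: 105, 139, 36, 225, 355, 539, 705  ⇒  Σ = 2104
Area = |Σ|/2 = 1052.

1052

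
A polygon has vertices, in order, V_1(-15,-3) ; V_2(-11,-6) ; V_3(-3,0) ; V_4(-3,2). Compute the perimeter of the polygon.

30

|V_1V_2| = √((4)² + (-3)²) = √25 = 5
|V_2V_3| = √((8)² + (6)²) = √100 = 10
|V_3V_4| = √((0)² + (2)²) = √4 = 2
|V_4V_1| = √((-12)² + (-5)²) = √169 = 13
Perimeter = 5 + 10 + 2 + 13 = 30.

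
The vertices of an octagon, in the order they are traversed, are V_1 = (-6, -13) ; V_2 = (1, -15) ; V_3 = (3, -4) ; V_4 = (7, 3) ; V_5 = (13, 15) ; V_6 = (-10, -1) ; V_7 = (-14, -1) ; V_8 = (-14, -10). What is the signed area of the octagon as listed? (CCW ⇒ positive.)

Apply the surveyor's formula: 2A = Σ (x_i·y_{i+1} − x_{i+1}·y_i), indices taken mod 8.
V_1→V_2: (-6)(-15) − (1)(-13) = 103
V_2→V_3: (1)(-4) − (3)(-15) = 41
V_3→V_4: (3)(3) − (7)(-4) = 37
V_4→V_5: (7)(15) − (13)(3) = 66
V_5→V_6: (13)(-1) − (-10)(15) = 137
V_6→V_7: (-10)(-1) − (-14)(-1) = -4
V_7→V_8: (-14)(-10) − (-14)(-1) = 126
V_8→V_1: (-14)(-13) − (-6)(-10) = 122
Σ = 628
Signed area = Σ/2 = 314 (positive ⇒ counter-clockwise traversal).

314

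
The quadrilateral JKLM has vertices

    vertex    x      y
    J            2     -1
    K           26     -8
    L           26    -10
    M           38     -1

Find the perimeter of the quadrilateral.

78

|JK| = √((24)² + (-7)²) = √625 = 25
|KL| = √((0)² + (-2)²) = √4 = 2
|LM| = √((12)² + (9)²) = √225 = 15
|MJ| = √((-36)² + (0)²) = √1296 = 36
Perimeter = 25 + 2 + 15 + 36 = 78.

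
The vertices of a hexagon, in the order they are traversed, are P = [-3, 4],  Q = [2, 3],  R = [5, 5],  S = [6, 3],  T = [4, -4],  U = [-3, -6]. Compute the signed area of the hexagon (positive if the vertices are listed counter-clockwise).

Σ = (-17) + (-5) + (-15) + (-36) + (-36) + (-30) = -139
Signed area = Σ/2 = -69.5 (negative ⇒ clockwise traversal).

-69.5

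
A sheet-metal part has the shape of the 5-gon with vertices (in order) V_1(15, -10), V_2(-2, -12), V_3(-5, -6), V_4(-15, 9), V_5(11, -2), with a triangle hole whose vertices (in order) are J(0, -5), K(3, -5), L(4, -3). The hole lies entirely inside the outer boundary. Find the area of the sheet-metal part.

Outer boundary:
Apply the surveyor's formula: 2A = Σ (x_i·y_{i+1} − x_{i+1}·y_i), indices taken mod 5.
Cross-terms: -200, -48, -135, -69, -80  ⇒  Σ = -532
Area = |Σ|/2 = 266.
Hole:
Σ = (15) + (11) + (-20) = 6
Area = |Σ|/2 = 3.
Net area = 266 − 3 = 263.

263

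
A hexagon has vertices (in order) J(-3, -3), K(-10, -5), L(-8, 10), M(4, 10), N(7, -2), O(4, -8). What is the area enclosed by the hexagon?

Σ = (-15) + (-140) + (-120) + (-78) + (-48) + (-36) = -437
Area = |Σ|/2 = 218.5.

218.5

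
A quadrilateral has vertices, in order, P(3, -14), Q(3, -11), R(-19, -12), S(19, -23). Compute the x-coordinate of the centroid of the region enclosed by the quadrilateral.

-15/29

Apply the shoelace (surveyor's) formula. First the cross-terms c_i = x_i·y_{i+1} − x_{i+1}·y_i:
  9, -245, 665, -197  ⇒  2A = 232, A = 116.
Then Σ (x_i + x_{i+1})·c_i = -360, so x̄ = -360 / (6·116) = -15/29.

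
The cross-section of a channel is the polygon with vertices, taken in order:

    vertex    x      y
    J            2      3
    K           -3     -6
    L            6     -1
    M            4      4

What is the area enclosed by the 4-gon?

J→K: (2)(-6) − (-3)(3) = -3
K→L: (-3)(-1) − (6)(-6) = 39
L→M: (6)(4) − (4)(-1) = 28
M→J: (4)(3) − (2)(4) = 4
Σ = 68
Area = |Σ|/2 = 34.

34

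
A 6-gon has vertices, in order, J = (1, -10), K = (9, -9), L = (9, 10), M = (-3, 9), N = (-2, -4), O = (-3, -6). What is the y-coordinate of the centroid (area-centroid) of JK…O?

Apply Gauss's area formula. First the cross-terms c_i = x_i·y_{i+1} − x_{i+1}·y_i:
  81, 171, 111, 30, 0, 36  ⇒  2A = 429, A = 214.5.
Then Σ (y_i + y_{i+1})·c_i = 315, so ȳ = 315 / (6·214.5) = 35/143.

35/143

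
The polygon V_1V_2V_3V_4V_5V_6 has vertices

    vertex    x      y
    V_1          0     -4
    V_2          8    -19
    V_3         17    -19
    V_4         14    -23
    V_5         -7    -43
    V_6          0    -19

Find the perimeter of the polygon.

|V_1V_2| = √((8)² + (-15)²) = √289 = 17
|V_2V_3| = √((9)² + (0)²) = √81 = 9
|V_3V_4| = √((-3)² + (-4)²) = √25 = 5
|V_4V_5| = √((-21)² + (-20)²) = √841 = 29
|V_5V_6| = √((7)² + (24)²) = √625 = 25
|V_6V_1| = √((0)² + (15)²) = √225 = 15
Perimeter = 17 + 9 + 5 + 29 + 25 + 15 = 100.

100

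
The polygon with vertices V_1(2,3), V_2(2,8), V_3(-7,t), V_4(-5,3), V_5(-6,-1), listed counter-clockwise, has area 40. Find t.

Write out the shoelace sum; only the two edges meeting at V_3 involve t:
2·Area = [(2·t − (-7)·8) + ((-7)·3 − (-5)·t)] + 17
       = 7·t + 52 = 80
⇒ t = 4.

4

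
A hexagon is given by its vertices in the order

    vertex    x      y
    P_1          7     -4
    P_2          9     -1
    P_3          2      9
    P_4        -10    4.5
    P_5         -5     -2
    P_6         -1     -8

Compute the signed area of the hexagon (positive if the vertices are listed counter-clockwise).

175.75

P_1→P_2: (7)(-1) − (9)(-4) = 29
P_2→P_3: (9)(9) − (2)(-1) = 83
P_3→P_4: (2)(4.5) − (-10)(9) = 99
P_4→P_5: (-10)(-2) − (-5)(4.5) = 42.5
P_5→P_6: (-5)(-8) − (-1)(-2) = 38
P_6→P_1: (-1)(-4) − (7)(-8) = 60
Σ = 351.5
Signed area = Σ/2 = 175.75 (positive ⇒ counter-clockwise traversal).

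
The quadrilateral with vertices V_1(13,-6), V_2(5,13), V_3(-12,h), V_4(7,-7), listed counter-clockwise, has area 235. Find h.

9

Write out the shoelace sum; only the two edges meeting at V_3 involve h:
2·Area = [(5·h − (-12)·13) + ((-12)·(-7) − 7·h)] + 248
       = -2·h + 488 = 470
⇒ h = 9.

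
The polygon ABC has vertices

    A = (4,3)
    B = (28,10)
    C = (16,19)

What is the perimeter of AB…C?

|AB| = √((24)² + (7)²) = √625 = 25
|BC| = √((-12)² + (9)²) = √225 = 15
|CA| = √((-12)² + (-16)²) = √400 = 20
Perimeter = 25 + 15 + 20 = 60.

60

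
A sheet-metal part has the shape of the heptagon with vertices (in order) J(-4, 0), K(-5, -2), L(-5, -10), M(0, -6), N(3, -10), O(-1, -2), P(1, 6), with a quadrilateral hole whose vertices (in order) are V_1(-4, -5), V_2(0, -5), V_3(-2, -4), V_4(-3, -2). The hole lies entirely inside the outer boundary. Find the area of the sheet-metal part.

Outer boundary:
Σ = (8) + (40) + (30) + (18) + (-16) + (-4) + (24) = 100
Area = |Σ|/2 = 50.
Hole:
Apply the shoelace formula: 2A = Σ (x_i·y_{i+1} − x_{i+1}·y_i), indices taken mod 4.
Cross-terms: 20, -10, -8, 7  ⇒  Σ = 9
Area = |Σ|/2 = 4.5.
Net area = 50 − 4.5 = 45.5.

45.5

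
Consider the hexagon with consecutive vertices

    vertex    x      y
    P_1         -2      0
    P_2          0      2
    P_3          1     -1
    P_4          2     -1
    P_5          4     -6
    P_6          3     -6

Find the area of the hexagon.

15.5

Apply the surveyor's formula: 2A = Σ (x_i·y_{i+1} − x_{i+1}·y_i), indices taken mod 6.
Σ = (-4) + (-2) + (1) + (-8) + (-6) + (-12) = -31
Area = |Σ|/2 = 15.5.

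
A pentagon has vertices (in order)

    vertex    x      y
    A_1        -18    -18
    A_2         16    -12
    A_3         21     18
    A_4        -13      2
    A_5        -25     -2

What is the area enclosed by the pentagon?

905

Apply the surveyor's formula: 2A = Σ (x_i·y_{i+1} − x_{i+1}·y_i), indices taken mod 5.
Cross-terms: 504, 540, 276, 76, 414  ⇒  Σ = 1810
Area = |Σ|/2 = 905.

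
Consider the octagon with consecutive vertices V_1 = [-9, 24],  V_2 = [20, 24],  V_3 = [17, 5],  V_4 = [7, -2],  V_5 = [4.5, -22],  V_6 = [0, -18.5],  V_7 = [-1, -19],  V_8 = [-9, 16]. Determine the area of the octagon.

789.375

Apply the surveyor's formula: 2A = Σ (x_i·y_{i+1} − x_{i+1}·y_i), indices taken mod 8.
Σ = (-696) + (-308) + (-69) + (-145) + (-83.25) + (-18.5) + (-187) + (-72) = -1578.75
Area = |Σ|/2 = 789.375.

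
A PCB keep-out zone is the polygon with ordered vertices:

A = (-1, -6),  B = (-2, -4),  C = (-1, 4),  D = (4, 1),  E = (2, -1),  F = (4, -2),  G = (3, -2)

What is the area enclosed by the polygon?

Apply the surveyor's formula: 2A = Σ (x_i·y_{i+1} − x_{i+1}·y_i), indices taken mod 7.
Σ = (-8) + (-12) + (-17) + (-6) + (0) + (-2) + (-20) = -65
Area = |Σ|/2 = 32.5.

32.5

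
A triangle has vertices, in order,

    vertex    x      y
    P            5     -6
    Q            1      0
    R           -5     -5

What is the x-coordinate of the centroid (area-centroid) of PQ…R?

1/3

Apply the shoelace (surveyor's) formula. First the cross-terms c_i = x_i·y_{i+1} − x_{i+1}·y_i:
  6, -5, 55  ⇒  2A = 56, A = 28.
Then Σ (x_i + x_{i+1})·c_i = 56, so x̄ = 56 / (6·28) = 1/3.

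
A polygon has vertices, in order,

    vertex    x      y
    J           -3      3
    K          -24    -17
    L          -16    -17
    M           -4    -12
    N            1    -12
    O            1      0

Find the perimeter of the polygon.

|JK| = √((-21)² + (-20)²) = √841 = 29
|KL| = √((8)² + (0)²) = √64 = 8
|LM| = √((12)² + (5)²) = √169 = 13
|MN| = √((5)² + (0)²) = √25 = 5
|NO| = √((0)² + (12)²) = √144 = 12
|OJ| = √((-4)² + (3)²) = √25 = 5
Perimeter = 29 + 8 + 13 + 5 + 12 + 5 = 72.

72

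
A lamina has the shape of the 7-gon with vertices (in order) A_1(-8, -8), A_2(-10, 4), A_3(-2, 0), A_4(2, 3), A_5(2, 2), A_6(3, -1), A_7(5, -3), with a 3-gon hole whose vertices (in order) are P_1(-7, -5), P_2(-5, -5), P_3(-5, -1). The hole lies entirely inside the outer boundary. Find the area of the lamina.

90

Outer boundary:
Apply the surveyor's formula: 2A = Σ (x_i·y_{i+1} − x_{i+1}·y_i), indices taken mod 7.
Σ = (-112) + (8) + (-6) + (-2) + (-8) + (-4) + (-64) = -188
Area = |Σ|/2 = 94.
Hole:
Apply the shoelace formula: 2A = Σ (x_i·y_{i+1} − x_{i+1}·y_i), indices taken mod 3.
P_1→P_2: (-7)(-5) − (-5)(-5) = 10
P_2→P_3: (-5)(-1) − (-5)(-5) = -20
P_3→P_1: (-5)(-5) − (-7)(-1) = 18
Σ = 8
Area = |Σ|/2 = 4.
Net area = 94 − 4 = 90.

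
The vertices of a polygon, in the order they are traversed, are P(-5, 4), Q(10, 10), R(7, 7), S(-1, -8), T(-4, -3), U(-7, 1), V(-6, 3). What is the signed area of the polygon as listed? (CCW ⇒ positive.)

Apply the surveyor's formula: 2A = Σ (x_i·y_{i+1} − x_{i+1}·y_i), indices taken mod 7.
Cross-terms: -90, 0, -49, -29, -25, -15, -9  ⇒  Σ = -217
Signed area = Σ/2 = -108.5 (negative ⇒ clockwise traversal).

-108.5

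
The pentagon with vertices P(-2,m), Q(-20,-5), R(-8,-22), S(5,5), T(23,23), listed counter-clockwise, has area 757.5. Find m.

The doubled signed area Σ (x_i y_{i+1} − x_{i+1} y_i) is linear in m.
With m=0 it equals 526; the coefficient of m is 43 (from the two edges through P).
So 43·m + 526 = 2·757.5 = 1515 ⇒ m = 23.

23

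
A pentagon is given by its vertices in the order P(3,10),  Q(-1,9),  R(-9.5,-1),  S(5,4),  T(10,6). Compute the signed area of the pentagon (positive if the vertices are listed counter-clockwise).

Σ = (37) + (86.5) + (-33) + (-10) + (82) = 162.5
Signed area = Σ/2 = 81.25 (positive ⇒ counter-clockwise traversal).

81.25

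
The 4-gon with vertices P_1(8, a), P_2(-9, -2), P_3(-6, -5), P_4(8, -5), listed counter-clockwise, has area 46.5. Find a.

Write out the shoelace sum; only the two edges meeting at P_1 involve a:
2·Area = [(8·a − 8·(-5)) + (8·(-2) − (-9)·a)] + 103
       = 17·a + 127 = 93
⇒ a = -2.

-2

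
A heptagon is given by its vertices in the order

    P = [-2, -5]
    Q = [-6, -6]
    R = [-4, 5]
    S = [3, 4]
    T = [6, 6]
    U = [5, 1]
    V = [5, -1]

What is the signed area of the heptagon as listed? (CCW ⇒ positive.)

Apply Gauss's area formula: 2A = Σ (x_i·y_{i+1} − x_{i+1}·y_i), indices taken mod 7.
Cross-terms: -18, -54, -31, -6, -24, -10, -27  ⇒  Σ = -170
Signed area = Σ/2 = -85 (negative ⇒ clockwise traversal).

-85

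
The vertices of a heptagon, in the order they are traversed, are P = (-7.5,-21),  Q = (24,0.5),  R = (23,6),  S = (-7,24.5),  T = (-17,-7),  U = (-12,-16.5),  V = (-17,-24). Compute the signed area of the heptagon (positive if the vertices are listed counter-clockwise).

1042.375

Σ = (500.25) + (132.5) + (605.5) + (465.5) + (196.5) + (7.5) + (177) = 2084.75
Signed area = Σ/2 = 1042.375 (positive ⇒ counter-clockwise traversal).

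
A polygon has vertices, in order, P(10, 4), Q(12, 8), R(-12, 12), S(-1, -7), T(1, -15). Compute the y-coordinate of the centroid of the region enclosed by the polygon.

581/272

Apply Gauss's area formula. First the cross-terms c_i = x_i·y_{i+1} − x_{i+1}·y_i:
  32, 240, 96, 22, 154  ⇒  2A = 544, A = 272.
Then Σ (y_i + y_{i+1})·c_i = 3486, so ȳ = 3486 / (6·272) = 581/272.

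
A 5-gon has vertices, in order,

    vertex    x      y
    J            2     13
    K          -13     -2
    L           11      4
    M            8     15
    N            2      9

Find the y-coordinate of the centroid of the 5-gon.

911/159

Apply the shoelace (surveyor's) formula. First the cross-terms c_i = x_i·y_{i+1} − x_{i+1}·y_i:
  165, -30, 133, 42, 8  ⇒  2A = 318, A = 159.
Then Σ (y_i + y_{i+1})·c_i = 5466, so ȳ = 5466 / (6·159) = 911/159.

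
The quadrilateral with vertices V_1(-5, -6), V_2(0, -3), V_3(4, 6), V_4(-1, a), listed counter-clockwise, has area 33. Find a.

Write out the shoelace sum; only the two edges meeting at V_4 involve a:
2·Area = [(4·a − (-1)·6) + ((-1)·(-6) − (-5)·a)] + 27
       = 9·a + 39 = 66
⇒ a = 3.

3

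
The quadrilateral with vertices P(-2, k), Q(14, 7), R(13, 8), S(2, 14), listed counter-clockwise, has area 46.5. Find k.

9

The doubled signed area Σ (x_i y_{i+1} − x_{i+1} y_i) is linear in k.
With k=0 it equals 201; the coefficient of k is -12 (from the two edges through P).
So -12·k + 201 = 2·46.5 = 93 ⇒ k = 9.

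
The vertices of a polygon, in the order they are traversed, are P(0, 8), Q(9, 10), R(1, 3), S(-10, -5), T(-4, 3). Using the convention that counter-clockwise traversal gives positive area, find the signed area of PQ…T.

Apply the shoelace (surveyor's) formula: 2A = Σ (x_i·y_{i+1} − x_{i+1}·y_i), indices taken mod 5.
Σ = (-72) + (17) + (25) + (-50) + (-32) = -112
Signed area = Σ/2 = -56 (negative ⇒ clockwise traversal).

-56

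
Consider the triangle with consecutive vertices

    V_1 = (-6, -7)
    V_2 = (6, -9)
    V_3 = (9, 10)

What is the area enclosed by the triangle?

Σ = (96) + (141) + (-3) = 234
Area = |Σ|/2 = 117.

117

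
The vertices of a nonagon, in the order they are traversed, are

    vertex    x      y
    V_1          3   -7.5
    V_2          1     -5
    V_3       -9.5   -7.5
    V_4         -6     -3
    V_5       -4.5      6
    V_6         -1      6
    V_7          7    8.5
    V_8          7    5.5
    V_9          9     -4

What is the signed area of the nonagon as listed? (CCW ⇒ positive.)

Apply the surveyor's formula: 2A = Σ (x_i·y_{i+1} − x_{i+1}·y_i), indices taken mod 9.
Cross-terms: -7.5, -55, -16.5, -49.5, -21, -50.5, -21, -77.5, -55.5  ⇒  Σ = -354
Signed area = Σ/2 = -177 (negative ⇒ clockwise traversal).

-177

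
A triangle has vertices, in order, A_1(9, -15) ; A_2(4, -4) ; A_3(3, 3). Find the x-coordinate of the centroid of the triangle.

16/3

Apply the shoelace formula. First the cross-terms c_i = x_i·y_{i+1} − x_{i+1}·y_i:
  24, 24, -72  ⇒  2A = -24, A = -12.
Then Σ (x_i + x_{i+1})·c_i = -384, so x̄ = -384 / (6·(-12)) = 16/3.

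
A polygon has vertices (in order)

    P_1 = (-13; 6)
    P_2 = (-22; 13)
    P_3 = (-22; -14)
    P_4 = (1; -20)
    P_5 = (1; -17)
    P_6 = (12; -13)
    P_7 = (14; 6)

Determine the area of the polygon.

810.5

Apply the surveyor's formula: 2A = Σ (x_i·y_{i+1} − x_{i+1}·y_i), indices taken mod 7.
Cross-terms: -37, 594, 454, 3, 191, 254, 162  ⇒  Σ = 1621
Area = |Σ|/2 = 810.5.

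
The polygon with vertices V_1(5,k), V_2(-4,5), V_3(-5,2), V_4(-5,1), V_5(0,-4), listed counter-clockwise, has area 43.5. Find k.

0

The doubled signed area Σ (x_i y_{i+1} − x_{i+1} y_i) is linear in k.
With k=0 it equals 87; the coefficient of k is 4 (from the two edges through V_1).
So 4·k + 87 = 2·43.5 = 87 ⇒ k = 0.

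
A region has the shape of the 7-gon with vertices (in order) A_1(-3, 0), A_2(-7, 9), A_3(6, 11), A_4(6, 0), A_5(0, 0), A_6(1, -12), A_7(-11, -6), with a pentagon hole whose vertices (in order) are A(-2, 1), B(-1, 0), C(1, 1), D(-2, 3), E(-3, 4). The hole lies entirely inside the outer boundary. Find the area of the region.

184.5

Outer boundary:
Σ = (-27) + (-131) + (-66) + (0) + (0) + (-138) + (-18) = -380
Area = |Σ|/2 = 190.
Hole:
Apply the surveyor's formula: 2A = Σ (x_i·y_{i+1} − x_{i+1}·y_i), indices taken mod 5.
Σ = (1) + (-1) + (5) + (1) + (5) = 11
Area = |Σ|/2 = 5.5.
Net area = 190 − 5.5 = 184.5.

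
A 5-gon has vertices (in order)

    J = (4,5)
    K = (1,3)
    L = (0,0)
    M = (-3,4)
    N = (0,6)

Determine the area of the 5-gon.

Apply the surveyor's formula: 2A = Σ (x_i·y_{i+1} − x_{i+1}·y_i), indices taken mod 5.
Cross-terms: 7, 0, 0, -18, -24  ⇒  Σ = -35
Area = |Σ|/2 = 17.5.

17.5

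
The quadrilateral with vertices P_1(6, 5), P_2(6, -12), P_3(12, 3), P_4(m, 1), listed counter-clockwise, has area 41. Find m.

The doubled signed area Σ (x_i y_{i+1} − x_{i+1} y_i) is linear in m.
With m=0 it equals 66; the coefficient of m is 2 (from the two edges through P_4).
So 2·m + 66 = 2·41 = 82 ⇒ m = 8.

8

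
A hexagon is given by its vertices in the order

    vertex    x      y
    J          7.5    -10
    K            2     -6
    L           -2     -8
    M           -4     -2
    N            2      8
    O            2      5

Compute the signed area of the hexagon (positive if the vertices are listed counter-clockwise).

Apply the shoelace (surveyor's) formula: 2A = Σ (x_i·y_{i+1} − x_{i+1}·y_i), indices taken mod 6.
Σ = (-25) + (-28) + (-28) + (-28) + (-6) + (-57.5) = -172.5
Signed area = Σ/2 = -86.25 (negative ⇒ clockwise traversal).

-86.25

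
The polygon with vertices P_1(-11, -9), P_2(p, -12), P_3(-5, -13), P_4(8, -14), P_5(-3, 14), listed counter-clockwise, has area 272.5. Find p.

The doubled signed area Σ (x_i y_{i+1} − x_{i+1} y_i) is linear in p.
With p=0 it equals 497; the coefficient of p is -4 (from the two edges through P_2).
So -4·p + 497 = 2·272.5 = 545 ⇒ p = -12.

-12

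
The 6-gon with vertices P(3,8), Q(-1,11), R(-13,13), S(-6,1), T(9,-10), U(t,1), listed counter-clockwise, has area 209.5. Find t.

Write out the shoelace sum; only the two edges meeting at U involve t:
2·Area = [(9·1 − t·(-10)) + (t·8 − 3·1)] + 287
       = 18·t + 293 = 419
⇒ t = 7.

7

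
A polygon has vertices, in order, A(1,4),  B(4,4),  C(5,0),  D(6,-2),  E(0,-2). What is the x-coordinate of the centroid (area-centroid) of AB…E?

Apply the shoelace formula. First the cross-terms c_i = x_i·y_{i+1} − x_{i+1}·y_i:
  -12, -20, -10, -12, 2  ⇒  2A = -52, A = -26.
Then Σ (x_i + x_{i+1})·c_i = -420, so x̄ = -420 / (6·(-26)) = 35/13.

35/13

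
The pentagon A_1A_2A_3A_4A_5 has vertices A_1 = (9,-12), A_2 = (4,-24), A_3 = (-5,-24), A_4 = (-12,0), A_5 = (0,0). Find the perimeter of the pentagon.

|A_1A_2| = √((-5)² + (-12)²) = √169 = 13
|A_2A_3| = √((-9)² + (0)²) = √81 = 9
|A_3A_4| = √((-7)² + (24)²) = √625 = 25
|A_4A_5| = √((12)² + (0)²) = √144 = 12
|A_5A_1| = √((9)² + (-12)²) = √225 = 15
Perimeter = 13 + 9 + 25 + 12 + 15 = 74.

74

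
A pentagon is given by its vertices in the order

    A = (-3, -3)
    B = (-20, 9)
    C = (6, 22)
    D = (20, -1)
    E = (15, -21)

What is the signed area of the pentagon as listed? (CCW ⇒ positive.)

-770

Apply Gauss's area formula: 2A = Σ (x_i·y_{i+1} − x_{i+1}·y_i), indices taken mod 5.
A→B: (-3)(9) − (-20)(-3) = -87
B→C: (-20)(22) − (6)(9) = -494
C→D: (6)(-1) − (20)(22) = -446
D→E: (20)(-21) − (15)(-1) = -405
E→A: (15)(-3) − (-3)(-21) = -108
Σ = -1540
Signed area = Σ/2 = -770 (negative ⇒ clockwise traversal).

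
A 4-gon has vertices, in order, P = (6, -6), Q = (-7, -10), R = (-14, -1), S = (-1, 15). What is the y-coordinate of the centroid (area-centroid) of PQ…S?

Apply the shoelace (surveyor's) formula. First the cross-terms c_i = x_i·y_{i+1} − x_{i+1}·y_i:
  -102, -133, -211, -84  ⇒  2A = -530, A = -265.
Then Σ (y_i + y_{i+1})·c_i = -615, so ȳ = -615 / (6·(-265)) = 41/106.

41/106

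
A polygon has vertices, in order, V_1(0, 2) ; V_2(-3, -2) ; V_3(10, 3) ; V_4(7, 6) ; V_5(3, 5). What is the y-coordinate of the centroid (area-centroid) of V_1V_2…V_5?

197/79

Apply the surveyor's formula. First the cross-terms c_i = x_i·y_{i+1} − x_{i+1}·y_i:
  6, 11, 39, 17, 6  ⇒  2A = 79, A = 39.5.
Then Σ (y_i + y_{i+1})·c_i = 591, so ȳ = 591 / (6·39.5) = 197/79.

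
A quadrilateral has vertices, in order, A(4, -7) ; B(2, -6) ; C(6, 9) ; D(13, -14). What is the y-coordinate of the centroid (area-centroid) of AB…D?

-127/36

Apply the shoelace (surveyor's) formula. First the cross-terms c_i = x_i·y_{i+1} − x_{i+1}·y_i:
  -10, 54, -201, -35  ⇒  2A = -192, A = -96.
Then Σ (y_i + y_{i+1})·c_i = 2032, so ȳ = 2032 / (6·(-96)) = -127/36.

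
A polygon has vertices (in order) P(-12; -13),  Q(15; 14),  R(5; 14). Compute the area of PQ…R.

Σ = (27) + (140) + (103) = 270
Area = |Σ|/2 = 135.

135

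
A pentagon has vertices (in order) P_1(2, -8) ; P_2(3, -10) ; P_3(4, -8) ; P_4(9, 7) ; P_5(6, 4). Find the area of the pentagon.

Apply the shoelace formula: 2A = Σ (x_i·y_{i+1} − x_{i+1}·y_i), indices taken mod 5.
Cross-terms: 4, 16, 100, -6, -56  ⇒  Σ = 58
Area = |Σ|/2 = 29.

29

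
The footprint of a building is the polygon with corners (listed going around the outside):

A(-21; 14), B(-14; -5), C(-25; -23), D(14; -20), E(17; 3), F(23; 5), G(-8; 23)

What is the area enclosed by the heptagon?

1329

Apply Gauss's area formula: 2A = Σ (x_i·y_{i+1} − x_{i+1}·y_i), indices taken mod 7.
Cross-terms: 301, 197, 822, 382, 16, 569, 371  ⇒  Σ = 2658
Area = |Σ|/2 = 1329.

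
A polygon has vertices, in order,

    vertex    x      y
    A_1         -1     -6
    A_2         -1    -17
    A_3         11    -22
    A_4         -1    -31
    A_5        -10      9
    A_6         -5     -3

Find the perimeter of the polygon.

|A_1A_2| = √((0)² + (-11)²) = √121 = 11
|A_2A_3| = √((12)² + (-5)²) = √169 = 13
|A_3A_4| = √((-12)² + (-9)²) = √225 = 15
|A_4A_5| = √((-9)² + (40)²) = √1681 = 41
|A_5A_6| = √((5)² + (-12)²) = √169 = 13
|A_6A_1| = √((4)² + (-3)²) = √25 = 5
Perimeter = 11 + 13 + 15 + 41 + 13 + 5 = 98.

98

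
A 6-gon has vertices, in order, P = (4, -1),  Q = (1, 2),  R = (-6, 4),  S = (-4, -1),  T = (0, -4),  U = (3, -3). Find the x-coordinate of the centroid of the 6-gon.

Apply the surveyor's formula. First the cross-terms c_i = x_i·y_{i+1} − x_{i+1}·y_i:
  9, 16, 22, 16, 12, 9  ⇒  2A = 84, A = 42.
Then Σ (x_i + x_{i+1})·c_i = -220, so x̄ = -220 / (6·42) = -55/63.

-55/63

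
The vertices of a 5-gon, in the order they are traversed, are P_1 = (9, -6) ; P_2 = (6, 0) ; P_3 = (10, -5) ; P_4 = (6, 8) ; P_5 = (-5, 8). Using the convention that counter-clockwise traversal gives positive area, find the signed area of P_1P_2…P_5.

81

Σ = (36) + (-30) + (110) + (88) + (-42) = 162
Signed area = Σ/2 = 81 (positive ⇒ counter-clockwise traversal).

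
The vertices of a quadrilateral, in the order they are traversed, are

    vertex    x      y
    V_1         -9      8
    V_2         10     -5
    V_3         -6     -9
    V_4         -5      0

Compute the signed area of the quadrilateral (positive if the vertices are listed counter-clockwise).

V_1→V_2: (-9)(-5) − (10)(8) = -35
V_2→V_3: (10)(-9) − (-6)(-5) = -120
V_3→V_4: (-6)(0) − (-5)(-9) = -45
V_4→V_1: (-5)(8) − (-9)(0) = -40
Σ = -240
Signed area = Σ/2 = -120 (negative ⇒ clockwise traversal).

-120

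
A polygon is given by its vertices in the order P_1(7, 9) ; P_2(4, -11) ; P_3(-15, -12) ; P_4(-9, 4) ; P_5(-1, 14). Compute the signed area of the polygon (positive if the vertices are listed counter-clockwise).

-361.5

Apply the shoelace formula: 2A = Σ (x_i·y_{i+1} − x_{i+1}·y_i), indices taken mod 5.
Cross-terms: -113, -213, -168, -122, -107  ⇒  Σ = -723
Signed area = Σ/2 = -361.5 (negative ⇒ clockwise traversal).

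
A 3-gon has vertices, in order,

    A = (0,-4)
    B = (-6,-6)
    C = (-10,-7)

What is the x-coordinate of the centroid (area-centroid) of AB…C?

-16/3

Apply the surveyor's formula. First the cross-terms c_i = x_i·y_{i+1} − x_{i+1}·y_i:
  -24, -18, 40  ⇒  2A = -2, A = -1.
Then Σ (x_i + x_{i+1})·c_i = 32, so x̄ = 32 / (6·(-1)) = -16/3.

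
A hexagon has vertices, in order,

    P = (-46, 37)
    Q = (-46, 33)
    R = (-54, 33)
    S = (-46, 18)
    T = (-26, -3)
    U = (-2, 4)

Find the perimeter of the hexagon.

138

|PQ| = √((0)² + (-4)²) = √16 = 4
|QR| = √((-8)² + (0)²) = √64 = 8
|RS| = √((8)² + (-15)²) = √289 = 17
|ST| = √((20)² + (-21)²) = √841 = 29
|TU| = √((24)² + (7)²) = √625 = 25
|UP| = √((-44)² + (33)²) = √3025 = 55
Perimeter = 4 + 8 + 17 + 29 + 25 + 55 = 138.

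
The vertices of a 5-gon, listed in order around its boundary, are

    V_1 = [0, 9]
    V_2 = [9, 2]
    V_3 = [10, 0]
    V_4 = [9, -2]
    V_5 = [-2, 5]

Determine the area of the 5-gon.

Apply the surveyor's formula: 2A = Σ (x_i·y_{i+1} − x_{i+1}·y_i), indices taken mod 5.
V_1→V_2: (0)(2) − (9)(9) = -81
V_2→V_3: (9)(0) − (10)(2) = -20
V_3→V_4: (10)(-2) − (9)(0) = -20
V_4→V_5: (9)(5) − (-2)(-2) = 41
V_5→V_1: (-2)(9) − (0)(5) = -18
Σ = -98
Area = |Σ|/2 = 49.

49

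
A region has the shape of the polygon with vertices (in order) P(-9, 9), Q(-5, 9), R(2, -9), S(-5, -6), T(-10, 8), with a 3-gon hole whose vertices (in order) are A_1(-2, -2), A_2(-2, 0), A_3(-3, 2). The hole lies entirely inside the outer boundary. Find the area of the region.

Outer boundary:
Σ = (-36) + (27) + (-57) + (-100) + (-18) = -184
Area = |Σ|/2 = 92.
Hole:
Apply the surveyor's formula: 2A = Σ (x_i·y_{i+1} − x_{i+1}·y_i), indices taken mod 3.
Σ = (-4) + (-4) + (10) = 2
Area = |Σ|/2 = 1.
Net area = 92 − 1 = 91.

91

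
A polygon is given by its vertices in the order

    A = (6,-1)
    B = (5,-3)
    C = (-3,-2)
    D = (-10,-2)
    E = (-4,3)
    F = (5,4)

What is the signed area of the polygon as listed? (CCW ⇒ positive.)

-72

Apply the surveyor's formula: 2A = Σ (x_i·y_{i+1} − x_{i+1}·y_i), indices taken mod 6.
Σ = (-13) + (-19) + (-14) + (-38) + (-31) + (-29) = -144
Signed area = Σ/2 = -72 (negative ⇒ clockwise traversal).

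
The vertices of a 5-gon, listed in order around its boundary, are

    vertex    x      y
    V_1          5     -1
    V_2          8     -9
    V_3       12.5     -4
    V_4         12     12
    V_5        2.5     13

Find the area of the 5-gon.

150

Apply the shoelace formula: 2A = Σ (x_i·y_{i+1} − x_{i+1}·y_i), indices taken mod 5.
Cross-terms: -37, 80.5, 198, 126, -67.5  ⇒  Σ = 300
Area = |Σ|/2 = 150.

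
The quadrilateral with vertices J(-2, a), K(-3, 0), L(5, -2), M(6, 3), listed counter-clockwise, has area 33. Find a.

The doubled signed area Σ (x_i y_{i+1} − x_{i+1} y_i) is linear in a.
With a=0 it equals 39; the coefficient of a is 9 (from the two edges through J).
So 9·a + 39 = 2·33 = 66 ⇒ a = 3.

3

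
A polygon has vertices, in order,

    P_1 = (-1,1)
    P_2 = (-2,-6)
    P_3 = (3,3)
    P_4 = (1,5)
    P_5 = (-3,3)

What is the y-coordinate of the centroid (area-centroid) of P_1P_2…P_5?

Apply Gauss's area formula. First the cross-terms c_i = x_i·y_{i+1} − x_{i+1}·y_i:
  8, 12, 12, 18, 0  ⇒  2A = 50, A = 25.
Then Σ (y_i + y_{i+1})·c_i = 164, so ȳ = 164 / (6·25) = 82/75.

82/75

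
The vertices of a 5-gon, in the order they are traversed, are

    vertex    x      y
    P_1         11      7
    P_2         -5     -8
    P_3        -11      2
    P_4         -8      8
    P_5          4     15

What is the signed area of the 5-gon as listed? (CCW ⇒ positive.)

-256

Apply the shoelace formula: 2A = Σ (x_i·y_{i+1} − x_{i+1}·y_i), indices taken mod 5.
Cross-terms: -53, -98, -72, -152, -137  ⇒  Σ = -512
Signed area = Σ/2 = -256 (negative ⇒ clockwise traversal).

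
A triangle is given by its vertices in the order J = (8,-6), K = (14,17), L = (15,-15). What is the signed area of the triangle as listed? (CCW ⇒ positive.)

Apply the shoelace formula: 2A = Σ (x_i·y_{i+1} − x_{i+1}·y_i), indices taken mod 3.
Σ = (220) + (-465) + (30) = -215
Signed area = Σ/2 = -107.5 (negative ⇒ clockwise traversal).

-107.5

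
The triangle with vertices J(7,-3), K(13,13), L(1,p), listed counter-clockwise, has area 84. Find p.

Write out the shoelace sum; only the two edges meeting at L involve p:
2·Area = [(13·p − 1·13) + (1·(-3) − 7·p)] + 130
       = 6·p + 114 = 168
⇒ p = 9.

9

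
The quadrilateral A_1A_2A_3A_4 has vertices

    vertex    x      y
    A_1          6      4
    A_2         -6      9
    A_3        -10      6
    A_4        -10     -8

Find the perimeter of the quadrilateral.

|A_1A_2| = √((-12)² + (5)²) = √169 = 13
|A_2A_3| = √((-4)² + (-3)²) = √25 = 5
|A_3A_4| = √((0)² + (-14)²) = √196 = 14
|A_4A_1| = √((16)² + (12)²) = √400 = 20
Perimeter = 13 + 5 + 14 + 20 = 52.

52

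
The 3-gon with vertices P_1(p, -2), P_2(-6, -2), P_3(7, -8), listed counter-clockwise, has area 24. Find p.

Write out the shoelace sum; only the two edges meeting at P_1 involve p:
2·Area = [(7·(-2) − p·(-8)) + (p·(-2) − (-6)·(-2))] + 62
       = 6·p + 36 = 48
⇒ p = 2.

2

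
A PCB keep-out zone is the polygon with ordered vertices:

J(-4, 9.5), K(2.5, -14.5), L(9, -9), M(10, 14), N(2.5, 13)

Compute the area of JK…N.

Apply Gauss's area formula: 2A = Σ (x_i·y_{i+1} − x_{i+1}·y_i), indices taken mod 5.
J→K: (-4)(-14.5) − (2.5)(9.5) = 34.25
K→L: (2.5)(-9) − (9)(-14.5) = 108
L→M: (9)(14) − (10)(-9) = 216
M→N: (10)(13) − (2.5)(14) = 95
N→J: (2.5)(9.5) − (-4)(13) = 75.75
Σ = 529
Area = |Σ|/2 = 264.5.

264.5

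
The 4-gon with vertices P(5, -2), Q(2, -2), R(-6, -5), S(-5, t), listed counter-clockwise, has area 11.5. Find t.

The doubled signed area Σ (x_i y_{i+1} − x_{i+1} y_i) is linear in t.
With t=0 it equals -43; the coefficient of t is -11 (from the two edges through S).
So -11·t + -43 = 2·11.5 = 23 ⇒ t = -6.

-6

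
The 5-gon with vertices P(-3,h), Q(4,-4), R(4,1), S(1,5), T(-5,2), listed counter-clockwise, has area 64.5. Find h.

-5

The doubled signed area Σ (x_i y_{i+1} − x_{i+1} y_i) is linear in h.
With h=0 it equals 84; the coefficient of h is -9 (from the two edges through P).
So -9·h + 84 = 2·64.5 = 129 ⇒ h = -5.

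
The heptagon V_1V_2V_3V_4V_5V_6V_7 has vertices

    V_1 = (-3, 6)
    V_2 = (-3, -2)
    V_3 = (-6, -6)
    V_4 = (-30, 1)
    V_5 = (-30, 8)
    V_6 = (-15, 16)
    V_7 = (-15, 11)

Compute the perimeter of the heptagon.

|V_1V_2| = √((0)² + (-8)²) = √64 = 8
|V_2V_3| = √((-3)² + (-4)²) = √25 = 5
|V_3V_4| = √((-24)² + (7)²) = √625 = 25
|V_4V_5| = √((0)² + (7)²) = √49 = 7
|V_5V_6| = √((15)² + (8)²) = √289 = 17
|V_6V_7| = √((0)² + (-5)²) = √25 = 5
|V_7V_1| = √((12)² + (-5)²) = √169 = 13
Perimeter = 8 + 5 + 25 + 7 + 17 + 5 + 13 = 80.

80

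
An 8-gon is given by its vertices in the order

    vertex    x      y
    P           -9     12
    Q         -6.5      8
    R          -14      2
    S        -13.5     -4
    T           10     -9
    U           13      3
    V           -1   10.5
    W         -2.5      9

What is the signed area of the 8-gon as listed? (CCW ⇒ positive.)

352.125

Apply the surveyor's formula: 2A = Σ (x_i·y_{i+1} − x_{i+1}·y_i), indices taken mod 8.
Σ = (6) + (99) + (83) + (161.5) + (147) + (139.5) + (17.25) + (51) = 704.25
Signed area = Σ/2 = 352.125 (positive ⇒ counter-clockwise traversal).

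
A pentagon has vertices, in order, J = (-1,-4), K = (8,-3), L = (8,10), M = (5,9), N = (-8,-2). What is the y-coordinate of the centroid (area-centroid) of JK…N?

Apply the shoelace (surveyor's) formula. First the cross-terms c_i = x_i·y_{i+1} − x_{i+1}·y_i:
  35, 104, 22, 62, 30  ⇒  2A = 253, A = 126.5.
Then Σ (y_i + y_{i+1})·c_i = 1155, so ȳ = 1155 / (6·126.5) = 35/23.

35/23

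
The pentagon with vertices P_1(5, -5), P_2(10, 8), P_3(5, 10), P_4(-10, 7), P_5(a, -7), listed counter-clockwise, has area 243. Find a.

Write out the shoelace sum; only the two edges meeting at P_5 involve a:
2·Area = [((-10)·(-7) − a·7) + (a·(-5) − 5·(-7))] + 285
       = -12·a + 390 = 486
⇒ a = -8.

-8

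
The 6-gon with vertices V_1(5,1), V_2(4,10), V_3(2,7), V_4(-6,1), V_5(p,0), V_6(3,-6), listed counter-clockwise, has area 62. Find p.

The doubled signed area Σ (x_i y_{i+1} − x_{i+1} y_i) is linear in p.
With p=0 it equals 131; the coefficient of p is -7 (from the two edges through V_5).
So -7·p + 131 = 2·62 = 124 ⇒ p = 1.

1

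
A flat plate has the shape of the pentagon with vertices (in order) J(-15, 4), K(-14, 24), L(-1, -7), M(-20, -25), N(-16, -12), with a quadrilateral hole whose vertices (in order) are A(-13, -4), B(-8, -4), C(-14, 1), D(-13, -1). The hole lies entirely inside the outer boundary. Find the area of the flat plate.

Outer boundary:
Σ = (-304) + (122) + (-115) + (-160) + (-244) = -701
Area = |Σ|/2 = 350.5.
Hole:
Apply the shoelace formula: 2A = Σ (x_i·y_{i+1} − x_{i+1}·y_i), indices taken mod 4.
Σ = (20) + (-64) + (27) + (39) = 22
Area = |Σ|/2 = 11.
Net area = 350.5 − 11 = 339.5.

339.5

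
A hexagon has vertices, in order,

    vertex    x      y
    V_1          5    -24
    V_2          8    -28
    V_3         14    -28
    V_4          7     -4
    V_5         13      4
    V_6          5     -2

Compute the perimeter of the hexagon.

|V_1V_2| = √((3)² + (-4)²) = √25 = 5
|V_2V_3| = √((6)² + (0)²) = √36 = 6
|V_3V_4| = √((-7)² + (24)²) = √625 = 25
|V_4V_5| = √((6)² + (8)²) = √100 = 10
|V_5V_6| = √((-8)² + (-6)²) = √100 = 10
|V_6V_1| = √((0)² + (-22)²) = √484 = 22
Perimeter = 5 + 6 + 25 + 10 + 10 + 22 = 78.

78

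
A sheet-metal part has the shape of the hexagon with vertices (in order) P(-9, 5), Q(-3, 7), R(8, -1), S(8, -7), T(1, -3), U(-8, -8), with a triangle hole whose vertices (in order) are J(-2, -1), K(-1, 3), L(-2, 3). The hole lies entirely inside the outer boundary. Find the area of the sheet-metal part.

153

Outer boundary:
Σ = (-48) + (-53) + (-48) + (-17) + (-32) + (-112) = -310
Area = |Σ|/2 = 155.
Hole:
Apply Gauss's area formula: 2A = Σ (x_i·y_{i+1} − x_{i+1}·y_i), indices taken mod 3.
Cross-terms: -7, 3, 8  ⇒  Σ = 4
Area = |Σ|/2 = 2.
Net area = 155 − 2 = 153.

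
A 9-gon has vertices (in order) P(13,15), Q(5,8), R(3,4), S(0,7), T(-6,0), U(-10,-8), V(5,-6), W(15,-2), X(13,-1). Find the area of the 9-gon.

267.5

P→Q: (13)(8) − (5)(15) = 29
Q→R: (5)(4) − (3)(8) = -4
R→S: (3)(7) − (0)(4) = 21
S→T: (0)(0) − (-6)(7) = 42
T→U: (-6)(-8) − (-10)(0) = 48
U→V: (-10)(-6) − (5)(-8) = 100
V→W: (5)(-2) − (15)(-6) = 80
W→X: (15)(-1) − (13)(-2) = 11
X→P: (13)(15) − (13)(-1) = 208
Σ = 535
Area = |Σ|/2 = 267.5.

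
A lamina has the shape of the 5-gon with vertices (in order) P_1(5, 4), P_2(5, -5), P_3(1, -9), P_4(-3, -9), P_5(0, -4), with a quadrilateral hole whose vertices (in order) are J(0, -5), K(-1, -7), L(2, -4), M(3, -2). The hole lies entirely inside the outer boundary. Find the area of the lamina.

41.5

Outer boundary:
Σ = (-45) + (-40) + (-36) + (12) + (20) = -89
Area = |Σ|/2 = 44.5.
Hole:
Apply the shoelace (surveyor's) formula: 2A = Σ (x_i·y_{i+1} − x_{i+1}·y_i), indices taken mod 4.
Cross-terms: -5, 18, 8, -15  ⇒  Σ = 6
Area = |Σ|/2 = 3.
Net area = 44.5 − 3 = 41.5.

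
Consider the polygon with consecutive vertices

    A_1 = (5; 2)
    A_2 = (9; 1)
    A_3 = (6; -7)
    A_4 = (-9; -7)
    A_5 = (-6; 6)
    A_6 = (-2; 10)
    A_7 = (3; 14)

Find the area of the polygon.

Apply the shoelace formula: 2A = Σ (x_i·y_{i+1} − x_{i+1}·y_i), indices taken mod 7.
A_1→A_2: (5)(1) − (9)(2) = -13
A_2→A_3: (9)(-7) − (6)(1) = -69
A_3→A_4: (6)(-7) − (-9)(-7) = -105
A_4→A_5: (-9)(6) − (-6)(-7) = -96
A_5→A_6: (-6)(10) − (-2)(6) = -48
A_6→A_7: (-2)(14) − (3)(10) = -58
A_7→A_1: (3)(2) − (5)(14) = -64
Σ = -453
Area = |Σ|/2 = 226.5.

226.5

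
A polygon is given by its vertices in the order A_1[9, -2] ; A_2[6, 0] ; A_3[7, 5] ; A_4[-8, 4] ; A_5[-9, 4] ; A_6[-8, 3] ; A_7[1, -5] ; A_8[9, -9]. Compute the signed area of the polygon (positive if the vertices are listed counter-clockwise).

127.5

Apply the shoelace formula: 2A = Σ (x_i·y_{i+1} − x_{i+1}·y_i), indices taken mod 8.
Σ = (12) + (30) + (68) + (4) + (5) + (37) + (36) + (63) = 255
Signed area = Σ/2 = 127.5 (positive ⇒ counter-clockwise traversal).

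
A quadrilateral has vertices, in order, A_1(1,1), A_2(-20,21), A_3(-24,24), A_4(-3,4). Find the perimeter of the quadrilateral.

68

|A_1A_2| = √((-21)² + (20)²) = √841 = 29
|A_2A_3| = √((-4)² + (3)²) = √25 = 5
|A_3A_4| = √((21)² + (-20)²) = √841 = 29
|A_4A_1| = √((4)² + (-3)²) = √25 = 5
Perimeter = 29 + 5 + 29 + 5 = 68.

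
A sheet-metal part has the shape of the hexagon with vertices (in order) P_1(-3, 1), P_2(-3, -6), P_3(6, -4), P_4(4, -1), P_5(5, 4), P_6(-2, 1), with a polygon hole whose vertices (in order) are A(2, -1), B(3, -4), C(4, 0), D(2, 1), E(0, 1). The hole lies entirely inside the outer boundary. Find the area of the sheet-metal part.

49.5

Outer boundary:
Σ = (21) + (48) + (10) + (21) + (13) + (1) = 114
Area = |Σ|/2 = 57.
Hole:
Apply the surveyor's formula: 2A = Σ (x_i·y_{i+1} − x_{i+1}·y_i), indices taken mod 5.
Σ = (-5) + (16) + (4) + (2) + (-2) = 15
Area = |Σ|/2 = 7.5.
Net area = 57 − 7.5 = 49.5.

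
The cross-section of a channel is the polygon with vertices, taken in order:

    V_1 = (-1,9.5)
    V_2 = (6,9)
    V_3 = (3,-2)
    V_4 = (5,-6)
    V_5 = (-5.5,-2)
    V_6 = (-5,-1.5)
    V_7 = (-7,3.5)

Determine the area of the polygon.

124.375

Apply the shoelace (surveyor's) formula: 2A = Σ (x_i·y_{i+1} − x_{i+1}·y_i), indices taken mod 7.
Cross-terms: -66, -39, -8, -43, -1.75, -28, -63  ⇒  Σ = -248.75
Area = |Σ|/2 = 124.375.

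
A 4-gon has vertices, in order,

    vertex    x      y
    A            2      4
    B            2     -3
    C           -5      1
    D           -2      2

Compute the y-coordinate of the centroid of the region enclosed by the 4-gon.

Apply the surveyor's formula. First the cross-terms c_i = x_i·y_{i+1} − x_{i+1}·y_i:
  -14, -13, -8, -12  ⇒  2A = -47, A = -23.5.
Then Σ (y_i + y_{i+1})·c_i = -84, so ȳ = -84 / (6·(-23.5)) = 28/47.

28/47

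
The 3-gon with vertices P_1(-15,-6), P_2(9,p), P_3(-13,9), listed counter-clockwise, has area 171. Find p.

3

The doubled signed area Σ (x_i y_{i+1} − x_{i+1} y_i) is linear in p.
With p=0 it equals 348; the coefficient of p is -2 (from the two edges through P_2).
So -2·p + 348 = 2·171 = 342 ⇒ p = 3.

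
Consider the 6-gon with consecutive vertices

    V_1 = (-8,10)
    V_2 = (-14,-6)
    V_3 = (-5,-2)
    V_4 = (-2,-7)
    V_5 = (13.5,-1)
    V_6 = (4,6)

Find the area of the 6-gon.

Cross-terms: 188, -2, 31, 96.5, 85, 88  ⇒  Σ = 486.5
Area = |Σ|/2 = 243.25.

243.25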